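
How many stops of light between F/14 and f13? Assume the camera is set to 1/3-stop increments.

1/3 stop

f/14 → f/13 — count the steps: 1 third-stops = 1/3 stop.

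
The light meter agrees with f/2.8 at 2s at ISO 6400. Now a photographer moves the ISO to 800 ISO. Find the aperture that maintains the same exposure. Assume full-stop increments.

f/1.0

ISO: 6400 → 3200 → 1600 → 800 — 3 stops dropped (darker).
Need 3 stops brighter from the aperture: f/2.8 → f/2 → f/1.4 → f/1.0.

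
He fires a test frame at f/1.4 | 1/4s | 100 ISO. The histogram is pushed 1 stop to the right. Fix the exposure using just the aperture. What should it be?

Overexposed by 1 stop → need 1 stop darker.
Aperture: f/1.4 → f/2.

f/2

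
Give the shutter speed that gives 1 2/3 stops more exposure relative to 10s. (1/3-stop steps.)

Shutter speed: 10 → 13 → 15 → 20 → 25 → 30 — 1 2/3 stops slower (brighter).

30 s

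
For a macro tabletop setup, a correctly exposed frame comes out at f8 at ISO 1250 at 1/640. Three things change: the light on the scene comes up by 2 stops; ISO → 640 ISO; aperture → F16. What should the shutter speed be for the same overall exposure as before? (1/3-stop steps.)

1/320s

Scene light: 2 stops brighter.
ISO: 1250 → 1000 → 800 → 640 — 1 stop dropped (darker).
Aperture: f/8 → f/9 → f/10 → f/11 → f/13 → f/14 → f/16 — 2 stops stopped down (darker).
Net so far: 1 stop darker. Shutter speed: 1/640 → 1/500 → 1/400 → 1/320.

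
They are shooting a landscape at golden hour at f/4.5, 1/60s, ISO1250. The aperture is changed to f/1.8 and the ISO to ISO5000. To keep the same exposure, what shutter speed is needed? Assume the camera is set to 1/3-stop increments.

1/1600s

Aperture: f/4.5 → f/4 → f/3.5 → f/3.2 → f/2.8 → f/2.5 → f/2.2 → f/2 → f/1.8 — 2 2/3 stops wider (brighter).
ISO: 1250 → 1600 → 2000 → 2500 → 3200 → 4000 → 5000 — 2 stops raised (brighter).
Net change so far: 4 2/3 stops brighter. Offset with the shutter speed: 1/60 → 1/80 → 1/100 → 1/125 → 1/160 → 1/200 → 1/250 → 1/320 → 1/400 → 1/500 → 1/640 → 1/800 → 1/1000 → 1/1250 → 1/1600.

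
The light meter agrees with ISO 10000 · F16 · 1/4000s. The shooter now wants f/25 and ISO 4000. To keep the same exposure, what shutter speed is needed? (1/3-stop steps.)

1/640s

Aperture: f/16 → f/18 → f/20 → f/22 → f/25 — 1 1/3 stops smaller aperture (darker).
ISO: 10000 → 8000 → 6400 → 5000 → 4000 — 1 1/3 stops dropped (darker).
Net change so far: 2 2/3 stops darker. Offset with the shutter speed: 1/4000 → 1/3200 → 1/2500 → 1/2000 → 1/1600 → 1/1250 → 1/1000 → 1/800 → 1/640.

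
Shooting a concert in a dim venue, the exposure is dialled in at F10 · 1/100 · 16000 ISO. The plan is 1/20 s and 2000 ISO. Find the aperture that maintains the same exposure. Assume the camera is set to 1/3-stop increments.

Shutter speed: 1/100 → 1/80 → 1/60 → 1/50 → 1/40 → 1/30 → 1/25 → 1/20 — 2 1/3 stops slower (brighter).
ISO: 16000 → 12800 → 10000 → 8000 → 6400 → 5000 → 4000 → 3200 → 2500 → 2000 — 3 stops lower (darker).
Net change so far: 2/3 stop darker. Offset with the aperture: f/10 → f/9 → f/8.

f/8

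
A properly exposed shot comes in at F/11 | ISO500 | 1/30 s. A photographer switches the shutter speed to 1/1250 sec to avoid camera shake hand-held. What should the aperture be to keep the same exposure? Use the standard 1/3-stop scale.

Shutter speed: 1/30 → 1/40 → 1/50 → 1/60 → 1/80 → 1/100 → 1/125 → 1/160 → 1/200 → 1/250 → 1/320 → 1/400 → 1/500 → 1/640 → 1/800 → 1/1000 → 1/1250 — 5 1/3 stops shorter (darker).
Need 5 1/3 stops brighter from the aperture: f/11 → f/10 → f/9 → f/8 → f/7.1 → f/6.3 → f/5.6 → f/5 → f/4.5 → f/4 → f/3.5 → f/3.2 → f/2.8 → f/2.5 → f/2.2 → f/2 → f/1.8.

f/1.8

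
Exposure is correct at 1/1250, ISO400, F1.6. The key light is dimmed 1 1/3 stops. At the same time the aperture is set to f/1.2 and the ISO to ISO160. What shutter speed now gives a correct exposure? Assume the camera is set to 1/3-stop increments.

1/320s

Scene light: 1 1/3 stops darker.
Aperture: f/1.6 → f/1.4 → f/1.2 — 2/3 stop opened up (brighter).
ISO: 400 → 320 → 250 → 200 → 160 — 1 1/3 stops lower (darker).
Net so far: 2 stops darker. Shutter speed: 1/1250 → 1/1000 → 1/800 → 1/640 → 1/500 → 1/400 → 1/320.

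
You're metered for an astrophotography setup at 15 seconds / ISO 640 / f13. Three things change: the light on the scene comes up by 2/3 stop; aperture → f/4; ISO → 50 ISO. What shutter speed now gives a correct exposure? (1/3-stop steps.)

13 s

Scene light: 2/3 stop brighter.
Aperture: f/13 → f/11 → f/10 → f/9 → f/8 → f/7.1 → f/6.3 → f/5.6 → f/5 → f/4.5 → f/4 — 3 1/3 stops wider (brighter).
ISO: 640 → 500 → 400 → 320 → 250 → 200 → 160 → 125 → 100 → 80 → 64 → 50 — 3 2/3 stops lower (darker).
Net so far: 1/3 stop brighter. Shutter speed: 15 → 13.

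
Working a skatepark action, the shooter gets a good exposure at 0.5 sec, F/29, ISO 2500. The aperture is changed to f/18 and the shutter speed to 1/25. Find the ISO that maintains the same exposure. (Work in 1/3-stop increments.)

Aperture: f/29 → f/25 → f/22 → f/20 → f/18 — 1 1/3 stops opened up (brighter).
Shutter speed: 0.5 → 0.4 → 0.3 → 1/4 → 1/5 → 1/6 → 1/8 → 1/10 → 1/13 → 1/15 → 1/20 → 1/25 — 3 2/3 stops shorter (darker).
Net change so far: 2 1/3 stops darker. Offset with the ISO: 2500 → 3200 → 4000 → 5000 → 6400 → 8000 → 10000 → 12800.

ISO 12800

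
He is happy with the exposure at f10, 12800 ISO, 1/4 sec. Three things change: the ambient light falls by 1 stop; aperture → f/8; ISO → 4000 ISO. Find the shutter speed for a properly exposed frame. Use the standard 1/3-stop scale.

Scene light: 1 stop darker.
Aperture: f/10 → f/9 → f/8 — 2/3 stop larger aperture (brighter).
ISO: 12800 → 10000 → 8000 → 6400 → 5000 → 4000 — 1 2/3 stops dropped (darker).
Net so far: 2 stops darker. Shutter speed: 1/4 → 0.3 → 0.4 → 0.5 → 0.6 → 0.8 → 1.

1 s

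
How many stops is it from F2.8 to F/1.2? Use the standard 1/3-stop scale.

2 1/3 stops

f/2.8 → f/2.5 → f/2.2 → f/2 → f/1.8 → f/1.6 → f/1.4 → f/1.2 — count the steps: 7 third-stops = 2 1/3 stops.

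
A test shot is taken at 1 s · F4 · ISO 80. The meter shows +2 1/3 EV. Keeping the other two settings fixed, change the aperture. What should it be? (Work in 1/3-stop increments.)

f/9

Overexposed by 2 1/3 stops → need 2 1/3 stops darker.
Aperture: f/4 → f/4.5 → f/5 → f/5.6 → f/6.3 → f/7.1 → f/8 → f/9.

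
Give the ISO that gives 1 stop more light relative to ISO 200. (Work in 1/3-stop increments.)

ISO 400

ISO: 200 → 250 → 320 → 400 — 1 stop raised (brighter).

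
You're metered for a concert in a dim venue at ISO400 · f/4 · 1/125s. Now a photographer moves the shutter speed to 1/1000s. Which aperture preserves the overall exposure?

f/1.4

Shutter speed: 1/125 → 1/250 → 1/500 → 1/1000 — 3 stops shorter (darker).
Need 3 stops brighter from the aperture: f/4 → f/2.8 → f/2 → f/1.4.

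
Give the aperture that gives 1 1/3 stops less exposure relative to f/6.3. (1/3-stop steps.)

f/10

Aperture: f/6.3 → f/7.1 → f/8 → f/9 → f/10 — 1 1/3 stops smaller aperture (darker).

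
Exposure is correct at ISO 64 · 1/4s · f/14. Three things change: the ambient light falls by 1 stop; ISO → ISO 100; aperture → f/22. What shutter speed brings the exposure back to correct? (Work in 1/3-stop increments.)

Scene light: 1 stop darker.
ISO: 64 → 80 → 100 — 2/3 stop raised (brighter).
Aperture: f/14 → f/16 → f/18 → f/20 → f/22 — 1 1/3 stops narrower (darker).
Net so far: 1 2/3 stops darker. Shutter speed: 1/4 → 0.3 → 0.4 → 0.5 → 0.6 → 0.8.

0.8 s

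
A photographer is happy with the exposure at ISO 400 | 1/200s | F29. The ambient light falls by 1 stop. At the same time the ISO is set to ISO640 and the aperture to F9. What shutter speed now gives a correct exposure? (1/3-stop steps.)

1/1600s

Scene light: 1 stop darker.
ISO: 400 → 500 → 640 — 2/3 stop higher (brighter).
Aperture: f/29 → f/25 → f/22 → f/20 → f/18 → f/16 → f/14 → f/13 → f/11 → f/10 → f/9 — 3 1/3 stops opened up (brighter).
Net so far: 3 stops brighter. Shutter speed: 1/200 → 1/250 → 1/320 → 1/400 → 1/500 → 1/640 → 1/800 → 1/1000 → 1/1250 → 1/1600.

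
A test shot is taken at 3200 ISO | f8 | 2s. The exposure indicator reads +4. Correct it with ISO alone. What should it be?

ISO 200

Overexposed by 4 stops → need 4 stops darker.
ISO: 3200 → 1600 → 800 → 400 → 200.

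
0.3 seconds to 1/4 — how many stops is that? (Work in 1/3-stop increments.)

1/3 stop

0.3 → 1/4 — count the steps: 1 third-stops = 1/3 stop.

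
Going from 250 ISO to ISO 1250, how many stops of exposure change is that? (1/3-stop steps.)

250 → 320 → 400 → 500 → 640 → 800 → 1000 → 1250 — count the steps: 7 third-stops = 2 1/3 stops.

2 1/3 stops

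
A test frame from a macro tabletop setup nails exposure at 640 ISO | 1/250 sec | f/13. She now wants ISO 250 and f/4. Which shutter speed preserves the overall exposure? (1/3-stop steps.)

1/1000s

ISO: 640 → 500 → 400 → 320 → 250 — 1 1/3 stops dropped (darker).
Aperture: f/13 → f/11 → f/10 → f/9 → f/8 → f/7.1 → f/6.3 → f/5.6 → f/5 → f/4.5 → f/4 — 3 1/3 stops wider (brighter).
Net change so far: 2 stops brighter. Offset with the shutter speed: 1/250 → 1/320 → 1/400 → 1/500 → 1/640 → 1/800 → 1/1000.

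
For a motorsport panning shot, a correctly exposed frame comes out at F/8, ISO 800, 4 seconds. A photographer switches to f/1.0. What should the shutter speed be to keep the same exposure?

Aperture: f/8 → f/5.6 → f/4 → f/2.8 → f/2 → f/1.4 → f/1.0 — 6 stops opened up (brighter).
Need 6 stops darker from the shutter speed: 4 → 2 → 1 → 1/2 → 1/4 → 1/8 → 1/15.

1/15s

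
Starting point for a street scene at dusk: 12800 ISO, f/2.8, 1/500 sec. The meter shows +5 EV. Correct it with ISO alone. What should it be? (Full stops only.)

ISO 400

Overexposed by 5 stops → need 5 stops darker.
ISO: 12800 → 6400 → 3200 → 1600 → 800 → 400.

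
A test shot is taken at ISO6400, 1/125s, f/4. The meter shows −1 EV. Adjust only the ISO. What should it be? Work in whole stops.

ISO 12800

Underexposed by 1 stop → need 1 stop brighter.
ISO: 6400 → 12800.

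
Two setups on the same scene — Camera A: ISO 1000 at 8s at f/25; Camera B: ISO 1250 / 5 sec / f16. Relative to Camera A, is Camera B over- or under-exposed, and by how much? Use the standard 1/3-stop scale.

1 stop brighter

Aperture: f/25 → f/22 → f/20 → f/18 → f/16 — 1 1/3 stops larger aperture (brighter).
Shutter speed: 8 → 6 → 5 — 2/3 stop faster (darker).
ISO: 1000 → 1250 — 1/3 stop higher (brighter).
Net: +1 1/3 −2/3 +1/3 = +1 stop.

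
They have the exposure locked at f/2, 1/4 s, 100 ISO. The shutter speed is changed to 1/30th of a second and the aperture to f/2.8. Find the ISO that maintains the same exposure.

Shutter speed: 1/4 → 1/8 → 1/15 → 1/30 — 3 stops shorter (darker).
Aperture: f/2 → f/2.8 — 1 stop narrower (darker).
Net change so far: 4 stops darker. Offset with the ISO: 100 → 200 → 400 → 800 → 1600.

ISO 1600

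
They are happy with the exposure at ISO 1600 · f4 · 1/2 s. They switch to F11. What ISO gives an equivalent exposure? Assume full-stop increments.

ISO 12800

Aperture: f/4 → f/5.6 → f/8 → f/11 — 3 stops stopped down (darker).
Need 3 stops brighter from the ISO: 1600 → 3200 → 6400 → 12800.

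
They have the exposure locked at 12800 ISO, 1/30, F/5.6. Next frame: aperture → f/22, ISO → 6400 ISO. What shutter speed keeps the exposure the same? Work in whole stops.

Aperture: f/5.6 → f/8 → f/11 → f/16 → f/22 — 4 stops stopped down (darker).
ISO: 12800 → 6400 — 1 stop dropped (darker).
Net change so far: 5 stops darker. Offset with the shutter speed: 1/30 → 1/15 → 1/8 → 1/4 → 1/2 → 1.

1 s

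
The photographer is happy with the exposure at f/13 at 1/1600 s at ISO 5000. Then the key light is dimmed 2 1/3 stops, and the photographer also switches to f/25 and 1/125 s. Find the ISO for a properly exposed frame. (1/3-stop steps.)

Scene light: 2 1/3 stops darker.
Aperture: f/13 → f/14 → f/16 → f/18 → f/20 → f/22 → f/25 — 2 stops smaller aperture (darker).
Shutter speed: 1/1600 → 1/1250 → 1/1000 → 1/800 → 1/640 → 1/500 → 1/400 → 1/320 → 1/250 → 1/200 → 1/160 → 1/125 — 3 2/3 stops slower (brighter).
Net so far: 2/3 stop darker. ISO: 5000 → 6400 → 8000.

ISO 8000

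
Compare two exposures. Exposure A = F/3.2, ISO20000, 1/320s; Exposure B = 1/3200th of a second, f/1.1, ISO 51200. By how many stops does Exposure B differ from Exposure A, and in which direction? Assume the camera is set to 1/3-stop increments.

1 stop brighter

Aperture: f/3.2 → f/2.8 → f/2.5 → f/2.2 → f/2 → f/1.8 → f/1.6 → f/1.4 → f/1.2 → f/1.1 — 3 stops wider (brighter).
Shutter speed: 1/320 → 1/400 → 1/500 → 1/640 → 1/800 → 1/1000 → 1/1250 → 1/1600 → 1/2000 → 1/2500 → 1/3200 — 3 1/3 stops faster (darker).
ISO: 20000 → 25600 → 32000 → 40000 → 51200 — 1 1/3 stops higher (brighter).
Net: +3 −3 1/3 +1 1/3 = +1 stop.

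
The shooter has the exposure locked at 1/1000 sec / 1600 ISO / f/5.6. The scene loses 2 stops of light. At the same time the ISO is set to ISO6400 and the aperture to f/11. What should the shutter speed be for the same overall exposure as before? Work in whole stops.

1/250s

Scene light: 2 stops darker.
ISO: 1600 → 3200 → 6400 — 2 stops higher (brighter).
Aperture: f/5.6 → f/8 → f/11 — 2 stops smaller aperture (darker).
Net so far: 2 stops darker. Shutter speed: 1/1000 → 1/500 → 1/250.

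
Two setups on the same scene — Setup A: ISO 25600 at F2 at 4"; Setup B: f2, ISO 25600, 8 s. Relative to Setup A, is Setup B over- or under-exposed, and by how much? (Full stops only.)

1 stop brighter

Aperture: unchanged.
Shutter speed: 4 → 8 — 1 stop slower (brighter).
ISO: unchanged.
Net: +1 = +1 stop.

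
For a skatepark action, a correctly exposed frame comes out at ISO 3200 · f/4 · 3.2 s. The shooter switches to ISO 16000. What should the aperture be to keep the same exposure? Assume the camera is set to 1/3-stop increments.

ISO: 3200 → 4000 → 5000 → 6400 → 8000 → 10000 → 12800 → 16000 — 2 1/3 stops raised (brighter).
Need 2 1/3 stops darker from the aperture: f/4 → f/4.5 → f/5 → f/5.6 → f/6.3 → f/7.1 → f/8 → f/9.

f/9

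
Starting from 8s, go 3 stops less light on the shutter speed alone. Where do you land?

1 s

Shutter speed: 8 → 4 → 2 → 1 — 3 stops shorter (darker).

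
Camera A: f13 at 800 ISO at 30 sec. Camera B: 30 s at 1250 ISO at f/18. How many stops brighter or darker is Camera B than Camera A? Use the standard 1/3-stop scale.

1/3 stop darker

Aperture: f/13 → f/14 → f/16 → f/18 — 1 stop smaller aperture (darker).
Shutter speed: unchanged.
ISO: 800 → 1000 → 1250 — 2/3 stop raised (brighter).
Net: −1 +2/3 = −1/3 stops.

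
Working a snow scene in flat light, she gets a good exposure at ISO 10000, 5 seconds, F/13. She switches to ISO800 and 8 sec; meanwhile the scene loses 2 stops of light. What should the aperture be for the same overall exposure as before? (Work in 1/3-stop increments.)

f/2.2

Scene light: 2 stops darker.
ISO: 10000 → 8000 → 6400 → 5000 → 4000 → 3200 → 2500 → 2000 → 1600 → 1250 → 1000 → 800 — 3 2/3 stops lower (darker).
Shutter speed: 5 → 6 → 8 — 2/3 stop longer (brighter).
Net so far: 5 stops darker. Aperture: f/13 → f/11 → f/10 → f/9 → f/8 → f/7.1 → f/6.3 → f/5.6 → f/5 → f/4.5 → f/4 → f/3.5 → f/3.2 → f/2.8 → f/2.5 → f/2.2.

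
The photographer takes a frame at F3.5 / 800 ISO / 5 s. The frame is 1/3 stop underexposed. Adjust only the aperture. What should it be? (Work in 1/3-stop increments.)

Underexposed by 1/3 stop → need 1/3 stop brighter.
Aperture: f/3.5 → f/3.2.

f/3.2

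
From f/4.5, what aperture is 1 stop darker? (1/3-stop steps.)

f/6.3

Aperture: f/4.5 → f/5 → f/5.6 → f/6.3 — 1 stop smaller aperture (darker).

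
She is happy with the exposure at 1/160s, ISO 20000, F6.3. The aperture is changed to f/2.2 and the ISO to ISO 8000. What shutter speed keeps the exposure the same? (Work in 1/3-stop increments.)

1/500s

Aperture: f/6.3 → f/5.6 → f/5 → f/4.5 → f/4 → f/3.5 → f/3.2 → f/2.8 → f/2.5 → f/2.2 — 3 stops opened up (brighter).
ISO: 20000 → 16000 → 12800 → 10000 → 8000 — 1 1/3 stops dropped (darker).
Net change so far: 1 2/3 stops brighter. Offset with the shutter speed: 1/160 → 1/200 → 1/250 → 1/320 → 1/400 → 1/500.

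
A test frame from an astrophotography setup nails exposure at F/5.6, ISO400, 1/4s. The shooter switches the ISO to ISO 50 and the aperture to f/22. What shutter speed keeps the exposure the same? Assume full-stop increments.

30 s

ISO: 400 → 200 → 100 → 50 — 3 stops lower (darker).
Aperture: f/5.6 → f/8 → f/11 → f/16 → f/22 — 4 stops stopped down (darker).
Net change so far: 7 stops darker. Offset with the shutter speed: 1/4 → 1/2 → 1 → 2 → 4 → 8 → 15 → 30.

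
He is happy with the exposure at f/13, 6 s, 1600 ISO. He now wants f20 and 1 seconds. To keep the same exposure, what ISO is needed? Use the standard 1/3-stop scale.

ISO 25600

Aperture: f/13 → f/14 → f/16 → f/18 → f/20 — 1 1/3 stops stopped down (darker).
Shutter speed: 6 → 5 → 4 → 3.2 → 2.5 → 2 → 1.6 → 1.3 → 1 — 2 2/3 stops faster (darker).
Net change so far: 4 stops darker. Offset with the ISO: 1600 → 2000 → 2500 → 3200 → 4000 → 5000 → 6400 → 8000 → 10000 → 12800 → 16000 → 20000 → 25600.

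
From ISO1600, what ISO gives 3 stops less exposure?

ISO: 1600 → 800 → 400 → 200 — 3 stops dropped (darker).

ISO 200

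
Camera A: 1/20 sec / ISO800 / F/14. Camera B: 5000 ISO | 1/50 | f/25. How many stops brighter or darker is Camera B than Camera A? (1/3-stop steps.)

Aperture: f/14 → f/16 → f/18 → f/20 → f/22 → f/25 — 1 2/3 stops narrower (darker).
Shutter speed: 1/20 → 1/25 → 1/30 → 1/40 → 1/50 — 1 1/3 stops shorter (darker).
ISO: 800 → 1000 → 1250 → 1600 → 2000 → 2500 → 3200 → 4000 → 5000 — 2 2/3 stops higher (brighter).
Net: −1 2/3 −1 1/3 +2 2/3 = −1/3 stops.

1/3 stop darker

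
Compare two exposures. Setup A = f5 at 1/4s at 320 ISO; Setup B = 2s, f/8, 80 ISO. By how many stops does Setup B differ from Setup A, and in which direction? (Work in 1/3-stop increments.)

Aperture: f/5 → f/5.6 → f/6.3 → f/7.1 → f/8 — 1 1/3 stops narrower (darker).
Shutter speed: 1/4 → 0.3 → 0.4 → 0.5 → 0.6 → 0.8 → 1 → 1.3 → 1.6 → 2 — 3 stops slower (brighter).
ISO: 320 → 250 → 200 → 160 → 125 → 100 → 80 — 2 stops dropped (darker).
Net: −1 1/3 +3 −2 = −1/3 stops.

1/3 stop darker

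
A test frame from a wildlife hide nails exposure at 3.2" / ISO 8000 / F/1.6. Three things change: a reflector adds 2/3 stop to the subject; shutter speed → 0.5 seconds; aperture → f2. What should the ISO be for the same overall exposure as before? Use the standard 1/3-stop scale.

Scene light: 2/3 stop brighter.
Shutter speed: 3.2 → 2.5 → 2 → 1.6 → 1.3 → 1 → 0.8 → 0.6 → 0.5 — 2 2/3 stops faster (darker).
Aperture: f/1.6 → f/1.8 → f/2 — 2/3 stop stopped down (darker).
Net so far: 2 2/3 stops darker. ISO: 8000 → 10000 → 12800 → 16000 → 20000 → 25600 → 32000 → 40000 → 51200.

ISO 51200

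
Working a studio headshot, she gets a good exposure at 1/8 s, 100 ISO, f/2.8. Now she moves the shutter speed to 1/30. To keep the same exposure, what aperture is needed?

Shutter speed: 1/8 → 1/15 → 1/30 — 2 stops faster (darker).
Need 2 stops brighter from the aperture: f/2.8 → f/2 → f/1.4.

f/1.4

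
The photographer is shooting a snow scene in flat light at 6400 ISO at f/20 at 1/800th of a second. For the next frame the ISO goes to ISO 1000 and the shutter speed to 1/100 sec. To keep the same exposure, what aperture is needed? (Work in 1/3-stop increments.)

ISO: 6400 → 5000 → 4000 → 3200 → 2500 → 2000 → 1600 → 1250 → 1000 — 2 2/3 stops lower (darker).
Shutter speed: 1/800 → 1/640 → 1/500 → 1/400 → 1/320 → 1/250 → 1/200 → 1/160 → 1/125 → 1/100 — 3 stops longer (brighter).
Net change so far: 1/3 stop brighter. Offset with the aperture: f/20 → f/22.

f/22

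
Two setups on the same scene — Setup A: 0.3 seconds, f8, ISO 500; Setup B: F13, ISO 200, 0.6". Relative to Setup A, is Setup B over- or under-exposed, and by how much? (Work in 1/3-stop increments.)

Aperture: f/8 → f/9 → f/10 → f/11 → f/13 — 1 1/3 stops stopped down (darker).
Shutter speed: 0.3 → 0.4 → 0.5 → 0.6 — 1 stop longer (brighter).
ISO: 500 → 400 → 320 → 250 → 200 — 1 1/3 stops lower (darker).
Net: −1 1/3 +1 −1 1/3 = −1 2/3 stops.

1 2/3 stops darker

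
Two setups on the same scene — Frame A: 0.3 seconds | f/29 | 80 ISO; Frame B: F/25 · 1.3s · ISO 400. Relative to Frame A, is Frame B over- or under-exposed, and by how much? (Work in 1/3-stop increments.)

Aperture: f/29 → f/25 — 1/3 stop opened up (brighter).
Shutter speed: 0.3 → 0.4 → 0.5 → 0.6 → 0.8 → 1 → 1.3 — 2 stops slower (brighter).
ISO: 80 → 100 → 125 → 160 → 200 → 250 → 320 → 400 — 2 1/3 stops higher (brighter).
Net: +1/3 +2 +2 1/3 = +4 2/3 stops.

4 2/3 stops brighter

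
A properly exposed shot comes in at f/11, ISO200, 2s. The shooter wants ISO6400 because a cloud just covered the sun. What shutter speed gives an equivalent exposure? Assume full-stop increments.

ISO: 200 → 400 → 800 → 1600 → 3200 → 6400 — 5 stops higher (brighter).
Need 5 stops darker from the shutter speed: 2 → 1 → 1/2 → 1/4 → 1/8 → 1/15.

1/15s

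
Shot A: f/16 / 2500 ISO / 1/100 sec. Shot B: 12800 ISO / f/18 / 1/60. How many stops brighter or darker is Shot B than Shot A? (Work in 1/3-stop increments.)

Aperture: f/16 → f/18 — 1/3 stop smaller aperture (darker).
Shutter speed: 1/100 → 1/80 → 1/60 — 2/3 stop longer (brighter).
ISO: 2500 → 3200 → 4000 → 5000 → 6400 → 8000 → 10000 → 12800 — 2 1/3 stops higher (brighter).
Net: −1/3 +2/3 +2 1/3 = +2 2/3 stops.

2 2/3 stops brighter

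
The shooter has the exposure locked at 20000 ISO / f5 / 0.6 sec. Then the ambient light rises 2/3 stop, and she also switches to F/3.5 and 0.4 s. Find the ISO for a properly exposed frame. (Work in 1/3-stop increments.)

Scene light: 2/3 stop brighter.
Aperture: f/5 → f/4.5 → f/4 → f/3.5 — 1 stop larger aperture (brighter).
Shutter speed: 0.6 → 0.5 → 0.4 — 2/3 stop faster (darker).
Net so far: 1 stop brighter. ISO: 20000 → 16000 → 12800 → 10000.

ISO 10000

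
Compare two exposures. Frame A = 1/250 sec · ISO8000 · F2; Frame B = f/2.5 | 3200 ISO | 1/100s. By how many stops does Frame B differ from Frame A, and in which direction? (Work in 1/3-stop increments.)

Aperture: f/2 → f/2.2 → f/2.5 — 2/3 stop smaller aperture (darker).
Shutter speed: 1/250 → 1/200 → 1/160 → 1/125 → 1/100 — 1 1/3 stops slower (brighter).
ISO: 8000 → 6400 → 5000 → 4000 → 3200 — 1 1/3 stops lower (darker).
Net: −2/3 +1 1/3 −1 1/3 = −2/3 stops.

2/3 stop darker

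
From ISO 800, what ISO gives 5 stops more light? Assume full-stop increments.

ISO 25600

ISO: 800 → 1600 → 3200 → 6400 → 12800 → 25600 — 5 stops raised (brighter).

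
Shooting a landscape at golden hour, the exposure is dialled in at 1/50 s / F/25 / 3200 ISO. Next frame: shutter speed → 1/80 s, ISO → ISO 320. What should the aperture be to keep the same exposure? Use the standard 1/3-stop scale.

f/6.3

Shutter speed: 1/50 → 1/60 → 1/80 — 2/3 stop shorter (darker).
ISO: 3200 → 2500 → 2000 → 1600 → 1250 → 1000 → 800 → 640 → 500 → 400 → 320 — 3 1/3 stops dropped (darker).
Net change so far: 4 stops darker. Offset with the aperture: f/25 → f/22 → f/20 → f/18 → f/16 → f/14 → f/13 → f/11 → f/10 → f/9 → f/8 → f/7.1 → f/6.3.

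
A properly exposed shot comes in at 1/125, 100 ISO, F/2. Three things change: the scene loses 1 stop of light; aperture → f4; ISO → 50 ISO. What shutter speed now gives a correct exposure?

Scene light: 1 stop darker.
Aperture: f/2 → f/2.8 → f/4 — 2 stops smaller aperture (darker).
ISO: 100 → 50 — 1 stop lower (darker).
Net so far: 4 stops darker. Shutter speed: 1/125 → 1/60 → 1/30 → 1/15 → 1/8.

1/8s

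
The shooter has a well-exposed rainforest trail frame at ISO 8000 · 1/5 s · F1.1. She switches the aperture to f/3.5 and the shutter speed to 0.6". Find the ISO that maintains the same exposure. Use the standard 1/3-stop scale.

ISO 25600

Aperture: f/1.1 → f/1.2 → f/1.4 → f/1.6 → f/1.8 → f/2 → f/2.2 → f/2.5 → f/2.8 → f/3.2 → f/3.5 — 3 1/3 stops stopped down (darker).
Shutter speed: 1/5 → 1/4 → 0.3 → 0.4 → 0.5 → 0.6 — 1 2/3 stops longer (brighter).
Net change so far: 1 2/3 stops darker. Offset with the ISO: 8000 → 10000 → 12800 → 16000 → 20000 → 25600.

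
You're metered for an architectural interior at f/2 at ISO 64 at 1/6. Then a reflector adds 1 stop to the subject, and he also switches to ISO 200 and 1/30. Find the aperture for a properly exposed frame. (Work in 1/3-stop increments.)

f/2.2

Scene light: 1 stop brighter.
ISO: 64 → 80 → 100 → 125 → 160 → 200 — 1 2/3 stops higher (brighter).
Shutter speed: 1/6 → 1/8 → 1/10 → 1/13 → 1/15 → 1/20 → 1/25 → 1/30 — 2 1/3 stops faster (darker).
Net so far: 1/3 stop brighter. Aperture: f/2 → f/2.2.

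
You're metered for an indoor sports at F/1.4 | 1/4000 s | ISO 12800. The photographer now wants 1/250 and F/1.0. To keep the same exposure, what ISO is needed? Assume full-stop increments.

ISO 400

Shutter speed: 1/4000 → 1/2000 → 1/1000 → 1/500 → 1/250 — 4 stops slower (brighter).
Aperture: f/1.4 → f/1.0 — 1 stop larger aperture (brighter).
Net change so far: 5 stops brighter. Offset with the ISO: 12800 → 6400 → 3200 → 1600 → 800 → 400.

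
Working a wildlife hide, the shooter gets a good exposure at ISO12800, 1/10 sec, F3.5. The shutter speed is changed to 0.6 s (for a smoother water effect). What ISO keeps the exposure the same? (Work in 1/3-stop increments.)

ISO 2000

Shutter speed: 1/10 → 1/8 → 1/6 → 1/5 → 1/4 → 0.3 → 0.4 → 0.5 → 0.6 — 2 2/3 stops slower (brighter).
Need 2 2/3 stops darker from the ISO: 12800 → 10000 → 8000 → 6400 → 5000 → 4000 → 3200 → 2500 → 2000.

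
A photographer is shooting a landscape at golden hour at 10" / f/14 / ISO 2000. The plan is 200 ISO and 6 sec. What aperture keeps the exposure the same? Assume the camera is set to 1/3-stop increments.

f/3.5

ISO: 2000 → 1600 → 1250 → 1000 → 800 → 640 → 500 → 400 → 320 → 250 → 200 — 3 1/3 stops dropped (darker).
Shutter speed: 10 → 8 → 6 — 2/3 stop faster (darker).
Net change so far: 4 stops darker. Offset with the aperture: f/14 → f/13 → f/11 → f/10 → f/9 → f/8 → f/7.1 → f/6.3 → f/5.6 → f/5 → f/4.5 → f/4 → f/3.5.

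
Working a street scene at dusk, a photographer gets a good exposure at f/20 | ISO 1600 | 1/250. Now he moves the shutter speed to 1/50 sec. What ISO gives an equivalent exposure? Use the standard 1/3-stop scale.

ISO 320

Shutter speed: 1/250 → 1/200 → 1/160 → 1/125 → 1/100 → 1/80 → 1/60 → 1/50 — 2 1/3 stops longer (brighter).
Need 2 1/3 stops darker from the ISO: 1600 → 1250 → 1000 → 800 → 640 → 500 → 400 → 320.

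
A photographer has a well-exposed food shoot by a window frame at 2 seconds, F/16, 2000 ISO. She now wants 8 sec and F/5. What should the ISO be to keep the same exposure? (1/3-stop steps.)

ISO 50

Shutter speed: 2 → 2.5 → 3.2 → 4 → 5 → 6 → 8 — 2 stops longer (brighter).
Aperture: f/16 → f/14 → f/13 → f/11 → f/10 → f/9 → f/8 → f/7.1 → f/6.3 → f/5.6 → f/5 — 3 1/3 stops wider (brighter).
Net change so far: 5 1/3 stops brighter. Offset with the ISO: 2000 → 1600 → 1250 → 1000 → 800 → 640 → 500 → 400 → 320 → 250 → 200 → 160 → 125 → 100 → 80 → 64 → 50.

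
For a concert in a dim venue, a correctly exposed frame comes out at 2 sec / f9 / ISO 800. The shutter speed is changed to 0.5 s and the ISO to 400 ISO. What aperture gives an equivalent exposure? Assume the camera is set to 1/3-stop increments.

f/3.2

Shutter speed: 2 → 1.6 → 1.3 → 1 → 0.8 → 0.6 → 0.5 — 2 stops shorter (darker).
ISO: 800 → 640 → 500 → 400 — 1 stop lower (darker).
Net change so far: 3 stops darker. Offset with the aperture: f/9 → f/8 → f/7.1 → f/6.3 → f/5.6 → f/5 → f/4.5 → f/4 → f/3.5 → f/3.2.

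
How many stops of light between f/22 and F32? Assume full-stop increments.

f/22 → f/32 — count the steps: 1 stop.

1 stop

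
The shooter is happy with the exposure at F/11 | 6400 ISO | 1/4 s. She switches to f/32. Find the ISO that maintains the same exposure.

ISO 51200

Aperture: f/11 → f/16 → f/22 → f/32 — 3 stops stopped down (darker).
Need 3 stops brighter from the ISO: 6400 → 12800 → 25600 → 51200.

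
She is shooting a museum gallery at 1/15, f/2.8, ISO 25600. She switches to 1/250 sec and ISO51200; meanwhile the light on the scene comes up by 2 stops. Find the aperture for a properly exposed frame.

f/2

Scene light: 2 stops brighter.
Shutter speed: 1/15 → 1/30 → 1/60 → 1/125 → 1/250 — 4 stops faster (darker).
ISO: 25600 → 51200 — 1 stop raised (brighter).
Net so far: 1 stop darker. Aperture: f/2.8 → f/2.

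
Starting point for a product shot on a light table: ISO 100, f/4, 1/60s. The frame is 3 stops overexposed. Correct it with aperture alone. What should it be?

Overexposed by 3 stops → need 3 stops darker.
Aperture: f/4 → f/5.6 → f/8 → f/11.

f/11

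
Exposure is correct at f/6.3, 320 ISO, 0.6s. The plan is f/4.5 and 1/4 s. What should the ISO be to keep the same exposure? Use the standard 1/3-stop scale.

Aperture: f/6.3 → f/5.6 → f/5 → f/4.5 — 1 stop larger aperture (brighter).
Shutter speed: 0.6 → 0.5 → 0.4 → 0.3 → 1/4 — 1 1/3 stops faster (darker).
Net change so far: 1/3 stop darker. Offset with the ISO: 320 → 400.

ISO 400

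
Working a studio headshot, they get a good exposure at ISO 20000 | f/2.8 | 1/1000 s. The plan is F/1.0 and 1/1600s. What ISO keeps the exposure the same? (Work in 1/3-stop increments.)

ISO 4000

Aperture: f/2.8 → f/2.5 → f/2.2 → f/2 → f/1.8 → f/1.6 → f/1.4 → f/1.2 → f/1.1 → f/1.0 — 3 stops opened up (brighter).
Shutter speed: 1/1000 → 1/1250 → 1/1600 — 2/3 stop shorter (darker).
Net change so far: 2 1/3 stops brighter. Offset with the ISO: 20000 → 16000 → 12800 → 10000 → 8000 → 6400 → 5000 → 4000.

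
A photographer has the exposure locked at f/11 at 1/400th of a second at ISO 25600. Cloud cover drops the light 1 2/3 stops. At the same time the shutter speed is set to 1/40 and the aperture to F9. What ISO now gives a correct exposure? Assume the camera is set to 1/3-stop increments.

Scene light: 1 2/3 stops darker.
Shutter speed: 1/400 → 1/320 → 1/250 → 1/200 → 1/160 → 1/125 → 1/100 → 1/80 → 1/60 → 1/50 → 1/40 — 3 1/3 stops longer (brighter).
Aperture: f/11 → f/10 → f/9 — 2/3 stop wider (brighter).
Net so far: 2 1/3 stops brighter. ISO: 25600 → 20000 → 16000 → 12800 → 10000 → 8000 → 6400 → 5000.

ISO 5000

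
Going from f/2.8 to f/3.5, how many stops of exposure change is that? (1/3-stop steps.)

2/3 stop

f/2.8 → f/3.2 → f/3.5 — count the steps: 2 third-stops = 2/3 stop.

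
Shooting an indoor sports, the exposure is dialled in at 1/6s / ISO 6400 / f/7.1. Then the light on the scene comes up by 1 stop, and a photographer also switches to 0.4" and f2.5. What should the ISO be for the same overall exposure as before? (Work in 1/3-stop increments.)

ISO 160

Scene light: 1 stop brighter.
Shutter speed: 1/6 → 1/5 → 1/4 → 0.3 → 0.4 — 1 1/3 stops slower (brighter).
Aperture: f/7.1 → f/6.3 → f/5.6 → f/5 → f/4.5 → f/4 → f/3.5 → f/3.2 → f/2.8 → f/2.5 — 3 stops wider (brighter).
Net so far: 5 1/3 stops brighter. ISO: 6400 → 5000 → 4000 → 3200 → 2500 → 2000 → 1600 → 1250 → 1000 → 800 → 640 → 500 → 400 → 320 → 250 → 200 → 160.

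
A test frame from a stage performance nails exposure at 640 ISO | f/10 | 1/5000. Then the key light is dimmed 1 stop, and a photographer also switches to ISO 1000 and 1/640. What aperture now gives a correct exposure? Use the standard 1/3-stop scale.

Scene light: 1 stop darker.
ISO: 640 → 800 → 1000 — 2/3 stop higher (brighter).
Shutter speed: 1/5000 → 1/4000 → 1/3200 → 1/2500 → 1/2000 → 1/1600 → 1/1250 → 1/1000 → 1/800 → 1/640 — 3 stops longer (brighter).
Net so far: 2 2/3 stops brighter. Aperture: f/10 → f/11 → f/13 → f/14 → f/16 → f/18 → f/20 → f/22 → f/25.

f/25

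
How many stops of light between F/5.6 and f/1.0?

f/5.6 → f/4 → f/2.8 → f/2 → f/1.4 → f/1.0 — count the steps: 5 stops.

5 stops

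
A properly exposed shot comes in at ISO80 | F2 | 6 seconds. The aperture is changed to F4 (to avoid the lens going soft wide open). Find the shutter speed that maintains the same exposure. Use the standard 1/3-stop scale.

25 s

Aperture: f/2 → f/2.2 → f/2.5 → f/2.8 → f/3.2 → f/3.5 → f/4 — 2 stops smaller aperture (darker).
Need 2 stops brighter from the shutter speed: 6 → 8 → 10 → 13 → 15 → 20 → 25.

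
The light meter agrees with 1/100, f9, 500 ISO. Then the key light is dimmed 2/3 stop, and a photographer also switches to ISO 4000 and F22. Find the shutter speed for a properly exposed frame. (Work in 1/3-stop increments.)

1/80s

Scene light: 2/3 stop darker.
ISO: 500 → 640 → 800 → 1000 → 1250 → 1600 → 2000 → 2500 → 3200 → 4000 — 3 stops higher (brighter).
Aperture: f/9 → f/10 → f/11 → f/13 → f/14 → f/16 → f/18 → f/20 → f/22 — 2 2/3 stops narrower (darker).
Net so far: 1/3 stop darker. Shutter speed: 1/100 → 1/80.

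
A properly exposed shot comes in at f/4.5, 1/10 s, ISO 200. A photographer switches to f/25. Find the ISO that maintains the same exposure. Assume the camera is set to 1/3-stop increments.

ISO 6400

Aperture: f/4.5 → f/5 → f/5.6 → f/6.3 → f/7.1 → f/8 → f/9 → f/10 → f/11 → f/13 → f/14 → f/16 → f/18 → f/20 → f/22 → f/25 — 5 stops smaller aperture (darker).
Need 5 stops brighter from the ISO: 200 → 250 → 320 → 400 → 500 → 640 → 800 → 1000 → 1250 → 1600 → 2000 → 2500 → 3200 → 4000 → 5000 → 6400.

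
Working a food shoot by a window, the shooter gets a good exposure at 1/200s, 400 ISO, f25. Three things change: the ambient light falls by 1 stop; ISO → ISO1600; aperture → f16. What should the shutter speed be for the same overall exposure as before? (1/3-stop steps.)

1/1000s

Scene light: 1 stop darker.
ISO: 400 → 500 → 640 → 800 → 1000 → 1250 → 1600 — 2 stops raised (brighter).
Aperture: f/25 → f/22 → f/20 → f/18 → f/16 — 1 1/3 stops opened up (brighter).
Net so far: 2 1/3 stops brighter. Shutter speed: 1/200 → 1/250 → 1/320 → 1/400 → 1/500 → 1/640 → 1/800 → 1/1000.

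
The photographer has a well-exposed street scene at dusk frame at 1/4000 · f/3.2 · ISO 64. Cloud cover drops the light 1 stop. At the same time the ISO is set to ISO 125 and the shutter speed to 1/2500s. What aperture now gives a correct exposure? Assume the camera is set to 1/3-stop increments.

Scene light: 1 stop darker.
ISO: 64 → 80 → 100 → 125 — 1 stop higher (brighter).
Shutter speed: 1/4000 → 1/3200 → 1/2500 — 2/3 stop slower (brighter).
Net so far: 2/3 stop brighter. Aperture: f/3.2 → f/3.5 → f/4.

f/4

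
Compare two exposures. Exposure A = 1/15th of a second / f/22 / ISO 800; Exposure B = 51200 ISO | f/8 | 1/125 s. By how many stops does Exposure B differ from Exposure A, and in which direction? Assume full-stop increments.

Aperture: f/22 → f/16 → f/11 → f/8 — 3 stops larger aperture (brighter).
Shutter speed: 1/15 → 1/30 → 1/60 → 1/125 — 3 stops shorter (darker).
ISO: 800 → 1600 → 3200 → 6400 → 12800 → 25600 → 51200 — 6 stops raised (brighter).
Net: +3 −3 +6 = +6 stops.

6 stops brighter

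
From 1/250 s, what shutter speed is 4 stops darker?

Shutter speed: 1/250 → 1/500 → 1/1000 → 1/2000 → 1/4000 — 4 stops shorter (darker).

1/4000s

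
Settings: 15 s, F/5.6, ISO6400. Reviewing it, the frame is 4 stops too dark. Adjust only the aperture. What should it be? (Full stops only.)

Underexposed by 4 stops → need 4 stops brighter.
Aperture: f/5.6 → f/4 → f/2.8 → f/2 → f/1.4.

f/1.4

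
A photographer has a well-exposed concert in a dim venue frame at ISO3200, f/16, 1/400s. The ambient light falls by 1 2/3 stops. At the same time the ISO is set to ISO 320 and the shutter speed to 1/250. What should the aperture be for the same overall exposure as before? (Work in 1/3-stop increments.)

f/3.5

Scene light: 1 2/3 stops darker.
ISO: 3200 → 2500 → 2000 → 1600 → 1250 → 1000 → 800 → 640 → 500 → 400 → 320 — 3 1/3 stops dropped (darker).
Shutter speed: 1/400 → 1/320 → 1/250 — 2/3 stop slower (brighter).
Net so far: 4 1/3 stops darker. Aperture: f/16 → f/14 → f/13 → f/11 → f/10 → f/9 → f/8 → f/7.1 → f/6.3 → f/5.6 → f/5 → f/4.5 → f/4 → f/3.5.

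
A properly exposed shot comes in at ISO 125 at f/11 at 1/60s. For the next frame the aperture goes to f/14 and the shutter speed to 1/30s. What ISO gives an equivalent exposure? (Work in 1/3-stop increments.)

Aperture: f/11 → f/13 → f/14 — 2/3 stop stopped down (darker).
Shutter speed: 1/60 → 1/50 → 1/40 → 1/30 — 1 stop slower (brighter).
Net change so far: 1/3 stop brighter. Offset with the ISO: 125 → 100.

ISO 100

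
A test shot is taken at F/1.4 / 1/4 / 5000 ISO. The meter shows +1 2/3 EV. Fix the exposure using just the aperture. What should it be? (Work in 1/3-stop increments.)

Overexposed by 1 2/3 stops → need 1 2/3 stops darker.
Aperture: f/1.4 → f/1.6 → f/1.8 → f/2 → f/2.2 → f/2.5.

f/2.5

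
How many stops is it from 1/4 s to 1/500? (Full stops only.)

1/4 → 1/8 → 1/15 → 1/30 → 1/60 → 1/125 → 1/250 → 1/500 — count the steps: 7 stops.

7 stops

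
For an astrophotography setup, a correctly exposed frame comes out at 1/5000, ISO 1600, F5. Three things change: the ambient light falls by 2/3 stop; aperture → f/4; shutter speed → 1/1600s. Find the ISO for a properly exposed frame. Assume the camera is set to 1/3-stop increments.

ISO 500

Scene light: 2/3 stop darker.
Aperture: f/5 → f/4.5 → f/4 — 2/3 stop opened up (brighter).
Shutter speed: 1/5000 → 1/4000 → 1/3200 → 1/2500 → 1/2000 → 1/1600 — 1 2/3 stops slower (brighter).
Net so far: 1 2/3 stops brighter. ISO: 1600 → 1250 → 1000 → 800 → 640 → 500.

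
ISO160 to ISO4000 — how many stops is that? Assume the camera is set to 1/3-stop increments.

160 → 200 → 250 → 320 → 400 → 500 → 640 → 800 → 1000 → 1250 → 1600 → 2000 → 2500 → 3200 → 4000 — count the steps: 14 third-stops = 4 2/3 stops.

4 2/3 stops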